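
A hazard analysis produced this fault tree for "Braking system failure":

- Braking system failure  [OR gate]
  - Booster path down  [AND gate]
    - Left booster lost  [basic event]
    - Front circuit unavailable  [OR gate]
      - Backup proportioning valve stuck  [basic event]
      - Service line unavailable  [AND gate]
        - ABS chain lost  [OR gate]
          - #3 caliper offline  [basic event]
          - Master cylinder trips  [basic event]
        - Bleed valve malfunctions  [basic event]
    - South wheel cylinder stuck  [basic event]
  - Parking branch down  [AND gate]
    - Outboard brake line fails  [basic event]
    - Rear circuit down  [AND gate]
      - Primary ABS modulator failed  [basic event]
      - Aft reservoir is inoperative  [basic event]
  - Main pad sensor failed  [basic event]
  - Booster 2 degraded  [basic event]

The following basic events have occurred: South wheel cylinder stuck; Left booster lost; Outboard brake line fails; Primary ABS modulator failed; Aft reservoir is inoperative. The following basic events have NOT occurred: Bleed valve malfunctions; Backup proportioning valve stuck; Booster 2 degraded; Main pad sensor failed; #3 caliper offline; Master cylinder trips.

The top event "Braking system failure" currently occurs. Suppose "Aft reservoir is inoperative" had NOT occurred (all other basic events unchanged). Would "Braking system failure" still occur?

No

Counterfactual: set "Aft reservoir is inoperative" to not occurred.
ABS chain lost [OR]: #3 caliper offline=not, Master cylinder trips=not → no input occurs → does not occur.
Service line unavailable [AND]: ABS chain lost=not, Bleed valve malfunctions=not → not all inputs occur → does not occur.
Front circuit unavailable [OR]: Backup proportioning valve stuck=not, Service line unavailable=not → no input occurs → does not occur.
Booster path down [AND]: Left booster lost=occurs, Front circuit unavailable=not, South wheel cylinder stuck=occurs → not all inputs occur → does not occur.
Rear circuit down [AND]: Primary ABS modulator failed=occurs, Aft reservoir is inoperative=not → not all inputs occur → does not occur.
Parking branch down [AND]: Outboard brake line fails=occurs, Rear circuit down=not → not all inputs occur → does not occur.
Braking system failure [OR]: Booster path down=not, Parking branch down=not, Main pad sensor failed=not, Booster 2 degraded=not → no input occurs → does not occur.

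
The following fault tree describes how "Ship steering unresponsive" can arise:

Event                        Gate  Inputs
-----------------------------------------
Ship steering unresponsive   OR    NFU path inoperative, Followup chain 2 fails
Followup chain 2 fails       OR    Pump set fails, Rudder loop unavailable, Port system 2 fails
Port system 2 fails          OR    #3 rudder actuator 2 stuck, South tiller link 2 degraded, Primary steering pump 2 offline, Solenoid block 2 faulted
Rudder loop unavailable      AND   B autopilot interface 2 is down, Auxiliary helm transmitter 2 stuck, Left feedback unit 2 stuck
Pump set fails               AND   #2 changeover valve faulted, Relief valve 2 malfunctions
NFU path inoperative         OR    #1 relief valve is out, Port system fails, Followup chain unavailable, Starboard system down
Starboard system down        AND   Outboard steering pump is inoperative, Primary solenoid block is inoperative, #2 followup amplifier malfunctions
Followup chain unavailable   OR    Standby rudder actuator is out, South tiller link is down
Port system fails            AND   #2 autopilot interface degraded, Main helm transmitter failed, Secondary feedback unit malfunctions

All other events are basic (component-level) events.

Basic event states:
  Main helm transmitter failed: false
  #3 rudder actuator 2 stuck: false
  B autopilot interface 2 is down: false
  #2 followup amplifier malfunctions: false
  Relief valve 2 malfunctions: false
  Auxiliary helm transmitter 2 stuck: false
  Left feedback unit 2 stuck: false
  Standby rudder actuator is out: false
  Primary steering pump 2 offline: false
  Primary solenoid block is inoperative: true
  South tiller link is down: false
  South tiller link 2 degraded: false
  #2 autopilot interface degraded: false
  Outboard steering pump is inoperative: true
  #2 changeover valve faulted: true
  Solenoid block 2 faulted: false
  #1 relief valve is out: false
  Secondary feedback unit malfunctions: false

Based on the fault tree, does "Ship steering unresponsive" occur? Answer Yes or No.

Port system fails [AND]: #2 autopilot interface degraded=not, Main helm transmitter failed=not, Secondary feedback unit malfunctions=not → not all inputs occur → does not occur.
Followup chain unavailable [OR]: Standby rudder actuator is out=not, South tiller link is down=not → no input occurs → does not occur.
Starboard system down [AND]: Outboard steering pump is inoperative=occurs, Primary solenoid block is inoperative=occurs, #2 followup amplifier malfunctions=not → not all inputs occur → does not occur.
NFU path inoperative [OR]: #1 relief valve is out=not, Port system fails=not, Followup chain unavailable=not, Starboard system down=not → no input occurs → does not occur.
Pump set fails [AND]: #2 changeover valve faulted=occurs, Relief valve 2 malfunctions=not → not all inputs occur → does not occur.
Rudder loop unavailable [AND]: B autopilot interface 2 is down=not, Auxiliary helm transmitter 2 stuck=not, Left feedback unit 2 stuck=not → not all inputs occur → does not occur.
Port system 2 fails [OR]: #3 rudder actuator 2 stuck=not, South tiller link 2 degraded=not, Primary steering pump 2 offline=not, Solenoid block 2 faulted=not → no input occurs → does not occur.
Followup chain 2 fails [OR]: Pump set fails=not, Rudder loop unavailable=not, Port system 2 fails=not → no input occurs → does not occur.
Ship steering unresponsive [OR]: NFU path inoperative=not, Followup chain 2 fails=not → no input occurs → does not occur.

No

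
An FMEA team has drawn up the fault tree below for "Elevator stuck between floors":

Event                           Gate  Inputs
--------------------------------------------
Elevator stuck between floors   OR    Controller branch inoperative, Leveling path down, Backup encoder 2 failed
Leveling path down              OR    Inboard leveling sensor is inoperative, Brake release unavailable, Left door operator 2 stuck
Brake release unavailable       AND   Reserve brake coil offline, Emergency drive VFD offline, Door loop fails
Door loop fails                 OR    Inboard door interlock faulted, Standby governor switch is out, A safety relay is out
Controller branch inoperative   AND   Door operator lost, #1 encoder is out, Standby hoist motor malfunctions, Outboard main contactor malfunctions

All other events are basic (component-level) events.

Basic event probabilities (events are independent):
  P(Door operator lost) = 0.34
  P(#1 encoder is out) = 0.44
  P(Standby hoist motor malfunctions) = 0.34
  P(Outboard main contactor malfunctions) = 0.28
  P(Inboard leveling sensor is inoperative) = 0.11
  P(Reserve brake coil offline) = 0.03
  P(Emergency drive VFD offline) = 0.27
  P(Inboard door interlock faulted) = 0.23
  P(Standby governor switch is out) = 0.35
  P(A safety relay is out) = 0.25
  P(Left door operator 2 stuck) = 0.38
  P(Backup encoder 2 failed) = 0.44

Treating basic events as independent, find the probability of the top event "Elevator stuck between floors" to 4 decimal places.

0.6969

P(Controller branch inoperative) [AND] = 0.34 × 0.44 × 0.34 × 0.28 = 0.014242
P(Door loop fails) [OR] = 1 − (1−0.23) × (1−0.35) × (1−0.25) = 0.624625
P(Brake release unavailable) [AND] = 0.03 × 0.27 × 0.624625 = 0.005059
P(Leveling path down) [OR] = 1 − (1−0.11) × (1−0.005059) × (1−0.38) = 0.450992
P(Elevator stuck between floors) [OR] = 1 − (1−0.014242) × (1−0.450992) × (1−0.44) = 0.696934
Rounded to 4 decimal places: P(Elevator stuck between floors) ≈ 0.6969.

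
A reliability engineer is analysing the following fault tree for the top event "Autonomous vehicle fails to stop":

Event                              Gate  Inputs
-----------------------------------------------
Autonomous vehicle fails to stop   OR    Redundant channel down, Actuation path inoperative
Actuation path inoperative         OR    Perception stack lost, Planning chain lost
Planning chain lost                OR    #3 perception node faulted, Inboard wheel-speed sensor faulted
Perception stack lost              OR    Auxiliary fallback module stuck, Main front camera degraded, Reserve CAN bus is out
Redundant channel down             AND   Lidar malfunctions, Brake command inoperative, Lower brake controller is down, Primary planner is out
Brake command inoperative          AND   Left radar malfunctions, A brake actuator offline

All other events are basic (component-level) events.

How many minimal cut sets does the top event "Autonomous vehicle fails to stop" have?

6

Brake command inoperative [AND]: one cut set from each child combined → 1 × 1 = 1 cut set(s).
Redundant channel down [AND]: one cut set from each child combined → 1 × 1 × 1 × 1 = 1 cut set(s).
Perception stack lost [OR]: union of children's cut sets → 3 cut set(s).
Planning chain lost [OR]: union of children's cut sets → 2 cut set(s).
Actuation path inoperative [OR]: union of children's cut sets → 5 cut set(s).
Autonomous vehicle fails to stop [OR]: union of children's cut sets → 6 cut set(s).
Minimal cut sets: {A brake actuator offline, Left radar malfunctions, Lidar malfunctions, Lower brake controller is down, Primary planner is out}; {Auxiliary fallback module stuck}; {Main front camera degraded}; {Reserve CAN bus is out}; {#3 perception node faulted}; {Inboard wheel-speed sensor faulted}.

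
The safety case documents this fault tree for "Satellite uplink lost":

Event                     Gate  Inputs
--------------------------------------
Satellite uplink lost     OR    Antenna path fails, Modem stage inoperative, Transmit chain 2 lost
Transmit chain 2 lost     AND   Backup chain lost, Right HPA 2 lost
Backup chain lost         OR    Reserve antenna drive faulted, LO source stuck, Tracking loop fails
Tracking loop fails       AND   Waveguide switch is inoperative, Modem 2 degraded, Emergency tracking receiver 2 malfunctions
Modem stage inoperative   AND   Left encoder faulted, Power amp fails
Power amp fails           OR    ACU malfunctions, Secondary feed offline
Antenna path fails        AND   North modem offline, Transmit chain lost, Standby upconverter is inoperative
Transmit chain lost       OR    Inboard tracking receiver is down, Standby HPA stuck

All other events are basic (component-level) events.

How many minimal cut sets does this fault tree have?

Transmit chain lost [OR]: union of children's cut sets → 2 cut set(s).
Antenna path fails [AND]: one cut set from each child combined → 1 × 2 × 1 = 2 cut set(s).
Power amp fails [OR]: union of children's cut sets → 2 cut set(s).
Modem stage inoperative [AND]: one cut set from each child combined → 1 × 2 = 2 cut set(s).
Tracking loop fails [AND]: one cut set from each child combined → 1 × 1 × 1 = 1 cut set(s).
Backup chain lost [OR]: union of children's cut sets → 3 cut set(s).
Transmit chain 2 lost [AND]: one cut set from each child combined → 3 × 1 = 3 cut set(s).
Satellite uplink lost [OR]: union of children's cut sets → 7 cut set(s).
Minimal cut sets: {Inboard tracking receiver is down, North modem offline, Standby upconverter is inoperative}; {North modem offline, Standby HPA stuck, Standby upconverter is inoperative}; {ACU malfunctions, Left encoder faulted}; {Left encoder faulted, Secondary feed offline}; {Reserve antenna drive faulted, Right HPA 2 lost}; {LO source stuck, Right HPA 2 lost}; {Emergency tracking receiver 2 malfunctions, Modem 2 degraded, Right HPA 2 lost, Waveguide switch is inoperative}.

7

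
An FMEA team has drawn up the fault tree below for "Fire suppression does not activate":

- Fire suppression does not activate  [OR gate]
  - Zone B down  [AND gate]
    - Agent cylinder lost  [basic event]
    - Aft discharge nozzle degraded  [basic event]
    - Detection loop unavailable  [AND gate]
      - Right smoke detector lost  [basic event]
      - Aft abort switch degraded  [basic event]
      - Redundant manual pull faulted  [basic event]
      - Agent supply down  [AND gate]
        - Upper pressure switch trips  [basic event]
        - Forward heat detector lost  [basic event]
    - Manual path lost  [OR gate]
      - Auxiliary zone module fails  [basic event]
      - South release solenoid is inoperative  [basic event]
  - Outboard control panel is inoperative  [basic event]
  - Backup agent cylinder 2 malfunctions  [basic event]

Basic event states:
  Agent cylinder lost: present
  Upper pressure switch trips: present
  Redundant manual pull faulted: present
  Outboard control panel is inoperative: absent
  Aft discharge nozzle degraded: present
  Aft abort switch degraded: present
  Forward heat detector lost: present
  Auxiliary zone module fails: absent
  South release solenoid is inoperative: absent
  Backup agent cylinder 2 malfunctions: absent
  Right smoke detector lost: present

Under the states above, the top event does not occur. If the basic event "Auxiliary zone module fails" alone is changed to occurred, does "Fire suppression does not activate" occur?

Yes

Counterfactual: set "Auxiliary zone module fails" to occurred.
Agent supply down [AND]: Upper pressure switch trips=occurs, Forward heat detector lost=occurs → all inputs occur → occurs.
Detection loop unavailable [AND]: Right smoke detector lost=occurs, Aft abort switch degraded=occurs, Redundant manual pull faulted=occurs, Agent supply down=occurs → all inputs occur → occurs.
Manual path lost [OR]: Auxiliary zone module fails=occurs, South release solenoid is inoperative=not → at least one input occurs → occurs.
Zone B down [AND]: Agent cylinder lost=occurs, Aft discharge nozzle degraded=occurs, Detection loop unavailable=occurs, Manual path lost=occurs → all inputs occur → occurs.
Fire suppression does not activate [OR]: Zone B down=occurs, Outboard control panel is inoperative=not, Backup agent cylinder 2 malfunctions=not → at least one input occurs → occurs.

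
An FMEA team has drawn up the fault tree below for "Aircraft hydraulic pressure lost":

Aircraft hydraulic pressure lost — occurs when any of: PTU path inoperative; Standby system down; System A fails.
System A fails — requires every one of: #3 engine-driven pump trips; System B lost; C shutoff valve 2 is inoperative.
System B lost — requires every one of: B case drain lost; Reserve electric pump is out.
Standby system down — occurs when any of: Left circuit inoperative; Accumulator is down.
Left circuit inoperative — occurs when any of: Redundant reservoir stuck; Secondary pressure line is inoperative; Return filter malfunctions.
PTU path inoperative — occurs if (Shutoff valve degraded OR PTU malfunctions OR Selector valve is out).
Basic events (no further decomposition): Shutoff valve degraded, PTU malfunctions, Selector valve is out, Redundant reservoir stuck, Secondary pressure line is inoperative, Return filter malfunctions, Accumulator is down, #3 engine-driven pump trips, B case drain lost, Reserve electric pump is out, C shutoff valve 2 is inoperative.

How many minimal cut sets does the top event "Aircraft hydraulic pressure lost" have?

PTU path inoperative [OR]: union of children's cut sets → 3 cut set(s).
Left circuit inoperative [OR]: union of children's cut sets → 3 cut set(s).
Standby system down [OR]: union of children's cut sets → 4 cut set(s).
System B lost [AND]: one cut set from each child combined → 1 × 1 = 1 cut set(s).
System A fails [AND]: one cut set from each child combined → 1 × 1 × 1 = 1 cut set(s).
Aircraft hydraulic pressure lost [OR]: union of children's cut sets → 8 cut set(s).
Minimal cut sets: {Shutoff valve degraded}; {PTU malfunctions}; {Selector valve is out}; {Redundant reservoir stuck}; {Secondary pressure line is inoperative}; {Return filter malfunctions}; {Accumulator is down}; {#3 engine-driven pump trips, B case drain lost, C shutoff valve 2 is inoperative, Reserve electric pump is out}.

8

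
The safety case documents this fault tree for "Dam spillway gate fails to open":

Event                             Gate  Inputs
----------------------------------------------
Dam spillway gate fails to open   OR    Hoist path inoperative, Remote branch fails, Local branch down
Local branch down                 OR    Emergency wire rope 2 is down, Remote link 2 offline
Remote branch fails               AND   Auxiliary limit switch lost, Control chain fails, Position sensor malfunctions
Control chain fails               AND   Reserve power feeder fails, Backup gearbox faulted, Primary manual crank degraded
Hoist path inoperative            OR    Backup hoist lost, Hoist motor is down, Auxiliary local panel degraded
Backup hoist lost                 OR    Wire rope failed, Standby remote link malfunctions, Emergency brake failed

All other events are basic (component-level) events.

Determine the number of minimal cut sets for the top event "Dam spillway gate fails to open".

Backup hoist lost [OR]: union of children's cut sets → 3 cut set(s).
Hoist path inoperative [OR]: union of children's cut sets → 5 cut set(s).
Control chain fails [AND]: one cut set from each child combined → 1 × 1 × 1 = 1 cut set(s).
Remote branch fails [AND]: one cut set from each child combined → 1 × 1 × 1 = 1 cut set(s).
Local branch down [OR]: union of children's cut sets → 2 cut set(s).
Dam spillway gate fails to open [OR]: union of children's cut sets → 8 cut set(s).
Minimal cut sets: {Wire rope failed}; {Standby remote link malfunctions}; {Emergency brake failed}; {Hoist motor is down}; {Auxiliary local panel degraded}; {Auxiliary limit switch lost, Backup gearbox faulted, Position sensor malfunctions, Primary manual crank degraded, Reserve power feeder fails}; {Emergency wire rope 2 is down}; {Remote link 2 offline}.

8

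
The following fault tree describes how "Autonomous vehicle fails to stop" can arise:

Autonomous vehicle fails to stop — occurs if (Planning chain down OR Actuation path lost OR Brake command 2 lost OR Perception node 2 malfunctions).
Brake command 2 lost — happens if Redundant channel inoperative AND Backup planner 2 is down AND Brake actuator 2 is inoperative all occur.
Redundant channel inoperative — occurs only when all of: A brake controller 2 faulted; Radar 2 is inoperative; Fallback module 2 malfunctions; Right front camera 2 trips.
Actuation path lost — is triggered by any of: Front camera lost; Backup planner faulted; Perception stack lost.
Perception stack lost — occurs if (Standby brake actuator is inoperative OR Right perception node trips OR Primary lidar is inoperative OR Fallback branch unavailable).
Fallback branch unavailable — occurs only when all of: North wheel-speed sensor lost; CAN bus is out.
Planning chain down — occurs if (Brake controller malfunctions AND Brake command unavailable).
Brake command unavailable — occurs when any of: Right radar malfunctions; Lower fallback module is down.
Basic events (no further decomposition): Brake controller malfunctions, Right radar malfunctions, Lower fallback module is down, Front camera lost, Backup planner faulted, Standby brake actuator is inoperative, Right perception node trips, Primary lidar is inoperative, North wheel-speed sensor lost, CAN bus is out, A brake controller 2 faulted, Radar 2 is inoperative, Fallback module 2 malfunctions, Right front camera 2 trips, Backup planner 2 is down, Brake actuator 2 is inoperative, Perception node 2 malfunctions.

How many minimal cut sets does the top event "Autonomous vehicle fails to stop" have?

10

Brake command unavailable [OR]: union of children's cut sets → 2 cut set(s).
Planning chain down [AND]: one cut set from each child combined → 1 × 2 = 2 cut set(s).
Fallback branch unavailable [AND]: one cut set from each child combined → 1 × 1 = 1 cut set(s).
Perception stack lost [OR]: union of children's cut sets → 4 cut set(s).
Actuation path lost [OR]: union of children's cut sets → 6 cut set(s).
Redundant channel inoperative [AND]: one cut set from each child combined → 1 × 1 × 1 × 1 = 1 cut set(s).
Brake command 2 lost [AND]: one cut set from each child combined → 1 × 1 × 1 = 1 cut set(s).
Autonomous vehicle fails to stop [OR]: union of children's cut sets → 10 cut set(s).
Minimal cut sets: {Brake controller malfunctions, Right radar malfunctions}; {Brake controller malfunctions, Lower fallback module is down}; {Front camera lost}; {Backup planner faulted}; {Standby brake actuator is inoperative}; {Right perception node trips}; {Primary lidar is inoperative}; {CAN bus is out, North wheel-speed sensor lost}; {A brake controller 2 faulted, Backup planner 2 is down, Brake actuator 2 is inoperative, Fallback module 2 malfunctions, Radar 2 is inoperative, Right front camera 2 trips}; {Perception node 2 malfunctions}.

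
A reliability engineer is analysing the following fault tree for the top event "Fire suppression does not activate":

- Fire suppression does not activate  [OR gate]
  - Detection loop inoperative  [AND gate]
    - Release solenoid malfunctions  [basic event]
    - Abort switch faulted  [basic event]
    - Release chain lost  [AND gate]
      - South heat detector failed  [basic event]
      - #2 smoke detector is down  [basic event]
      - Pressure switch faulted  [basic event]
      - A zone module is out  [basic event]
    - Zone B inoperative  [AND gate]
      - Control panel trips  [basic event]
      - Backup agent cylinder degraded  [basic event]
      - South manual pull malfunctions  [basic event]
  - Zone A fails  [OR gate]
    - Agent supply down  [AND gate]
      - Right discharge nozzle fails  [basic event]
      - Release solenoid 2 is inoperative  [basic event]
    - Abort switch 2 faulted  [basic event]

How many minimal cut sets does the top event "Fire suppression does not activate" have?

Release chain lost [AND]: one cut set from each child combined → 1 × 1 × 1 × 1 = 1 cut set(s).
Zone B inoperative [AND]: one cut set from each child combined → 1 × 1 × 1 = 1 cut set(s).
Detection loop inoperative [AND]: one cut set from each child combined → 1 × 1 × 1 × 1 = 1 cut set(s).
Agent supply down [AND]: one cut set from each child combined → 1 × 1 = 1 cut set(s).
Zone A fails [OR]: union of children's cut sets → 2 cut set(s).
Fire suppression does not activate [OR]: union of children's cut sets → 3 cut set(s).
Minimal cut sets: {#2 smoke detector is down, A zone module is out, Abort switch faulted, Backup agent cylinder degraded, Control panel trips, Pressure switch faulted, Release solenoid malfunctions, South heat detector failed, South manual pull malfunctions}; {Release solenoid 2 is inoperative, Right discharge nozzle fails}; {Abort switch 2 faulted}.

3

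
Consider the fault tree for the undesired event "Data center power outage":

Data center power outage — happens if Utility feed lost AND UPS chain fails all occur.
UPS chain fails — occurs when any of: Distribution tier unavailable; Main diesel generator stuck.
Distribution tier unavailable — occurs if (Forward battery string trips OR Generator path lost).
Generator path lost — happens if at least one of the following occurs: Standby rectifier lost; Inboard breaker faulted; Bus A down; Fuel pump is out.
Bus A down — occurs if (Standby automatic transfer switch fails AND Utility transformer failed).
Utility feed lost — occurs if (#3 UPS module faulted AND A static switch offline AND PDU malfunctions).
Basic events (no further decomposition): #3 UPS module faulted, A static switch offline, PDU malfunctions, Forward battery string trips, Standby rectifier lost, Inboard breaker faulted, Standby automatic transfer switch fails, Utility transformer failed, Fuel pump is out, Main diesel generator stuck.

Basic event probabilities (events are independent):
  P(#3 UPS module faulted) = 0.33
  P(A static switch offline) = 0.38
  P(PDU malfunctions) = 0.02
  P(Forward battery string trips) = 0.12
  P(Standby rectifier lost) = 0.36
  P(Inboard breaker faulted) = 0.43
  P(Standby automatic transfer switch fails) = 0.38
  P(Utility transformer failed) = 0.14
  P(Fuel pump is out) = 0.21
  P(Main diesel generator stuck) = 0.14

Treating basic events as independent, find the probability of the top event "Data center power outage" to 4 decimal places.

0.0020

P(Utility feed lost) [AND] = 0.33 × 0.38 × 0.02 = 0.002508
P(Bus A down) [AND] = 0.38 × 0.14 = 0.053200
P(Generator path lost) [OR] = 1 − (1−0.36) × (1−0.43) × (1−0.053200) × (1−0.21) = 0.727140
P(Distribution tier unavailable) [OR] = 1 − (1−0.12) × (1−0.727140) = 0.759883
P(UPS chain fails) [OR] = 1 − (1−0.759883) × (1−0.14) = 0.793499
P(Data center power outage) [AND] = 0.002508 × 0.793499 = 0.001990
Rounded to 4 decimal places: P(Data center power outage) ≈ 0.0020.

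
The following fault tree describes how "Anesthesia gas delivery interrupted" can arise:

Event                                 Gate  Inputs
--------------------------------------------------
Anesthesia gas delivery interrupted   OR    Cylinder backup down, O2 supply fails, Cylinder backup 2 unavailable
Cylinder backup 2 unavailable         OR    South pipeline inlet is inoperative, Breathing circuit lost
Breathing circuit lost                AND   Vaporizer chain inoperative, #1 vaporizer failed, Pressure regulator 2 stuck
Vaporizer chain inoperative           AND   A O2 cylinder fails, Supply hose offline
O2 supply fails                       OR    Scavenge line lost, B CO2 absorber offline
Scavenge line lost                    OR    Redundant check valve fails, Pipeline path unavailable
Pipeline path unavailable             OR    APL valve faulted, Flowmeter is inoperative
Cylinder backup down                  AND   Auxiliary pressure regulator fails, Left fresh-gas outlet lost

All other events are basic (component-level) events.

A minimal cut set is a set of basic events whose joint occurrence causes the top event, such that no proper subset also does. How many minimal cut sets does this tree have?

7

Cylinder backup down [AND]: one cut set from each child combined → 1 × 1 = 1 cut set(s).
Pipeline path unavailable [OR]: union of children's cut sets → 2 cut set(s).
Scavenge line lost [OR]: union of children's cut sets → 3 cut set(s).
O2 supply fails [OR]: union of children's cut sets → 4 cut set(s).
Vaporizer chain inoperative [AND]: one cut set from each child combined → 1 × 1 = 1 cut set(s).
Breathing circuit lost [AND]: one cut set from each child combined → 1 × 1 × 1 = 1 cut set(s).
Cylinder backup 2 unavailable [OR]: union of children's cut sets → 2 cut set(s).
Anesthesia gas delivery interrupted [OR]: union of children's cut sets → 7 cut set(s).
Minimal cut sets: {Auxiliary pressure regulator fails, Left fresh-gas outlet lost}; {Redundant check valve fails}; {APL valve faulted}; {Flowmeter is inoperative}; {B CO2 absorber offline}; {South pipeline inlet is inoperative}; {#1 vaporizer failed, A O2 cylinder fails, Pressure regulator 2 stuck, Supply hose offline}.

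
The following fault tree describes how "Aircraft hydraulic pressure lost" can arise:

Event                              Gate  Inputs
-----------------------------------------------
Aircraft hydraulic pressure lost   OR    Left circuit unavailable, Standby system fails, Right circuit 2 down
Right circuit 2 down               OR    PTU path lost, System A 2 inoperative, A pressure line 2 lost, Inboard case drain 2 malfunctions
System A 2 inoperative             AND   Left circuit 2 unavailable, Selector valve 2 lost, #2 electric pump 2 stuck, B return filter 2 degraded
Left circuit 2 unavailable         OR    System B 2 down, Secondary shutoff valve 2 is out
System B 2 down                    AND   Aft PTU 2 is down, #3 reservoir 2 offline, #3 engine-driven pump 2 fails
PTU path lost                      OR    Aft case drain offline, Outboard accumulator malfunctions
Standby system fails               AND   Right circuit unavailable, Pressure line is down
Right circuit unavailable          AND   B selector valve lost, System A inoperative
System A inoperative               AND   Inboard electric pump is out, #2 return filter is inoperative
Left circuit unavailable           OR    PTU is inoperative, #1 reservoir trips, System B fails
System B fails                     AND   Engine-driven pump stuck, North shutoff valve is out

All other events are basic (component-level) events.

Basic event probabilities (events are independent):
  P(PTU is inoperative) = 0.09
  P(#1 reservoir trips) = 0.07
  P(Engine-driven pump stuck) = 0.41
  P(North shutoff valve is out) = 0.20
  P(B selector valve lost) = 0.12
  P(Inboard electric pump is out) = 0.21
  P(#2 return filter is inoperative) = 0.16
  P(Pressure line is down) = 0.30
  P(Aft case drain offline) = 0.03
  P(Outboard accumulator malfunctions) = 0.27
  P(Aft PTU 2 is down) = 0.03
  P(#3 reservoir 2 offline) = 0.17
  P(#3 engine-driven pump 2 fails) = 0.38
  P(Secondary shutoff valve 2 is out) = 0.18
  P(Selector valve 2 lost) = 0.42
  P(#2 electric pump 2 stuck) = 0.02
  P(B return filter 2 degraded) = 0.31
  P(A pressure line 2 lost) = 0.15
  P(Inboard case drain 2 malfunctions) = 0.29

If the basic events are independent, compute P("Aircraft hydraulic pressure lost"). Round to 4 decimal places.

P(System B fails) [AND] = 0.41 × 0.20 = 0.082000
P(Left circuit unavailable) [OR] = 1 − (1−0.09) × (1−0.07) × (1−0.082000) = 0.223097
P(System A inoperative) [AND] = 0.21 × 0.16 = 0.033600
P(Right circuit unavailable) [AND] = 0.12 × 0.033600 = 0.004032
P(Standby system fails) [AND] = 0.004032 × 0.30 = 0.001210
P(PTU path lost) [OR] = 1 − (1−0.03) × (1−0.27) = 0.291900
P(System B 2 down) [AND] = 0.03 × 0.17 × 0.38 = 0.001938
P(Left circuit 2 unavailable) [OR] = 1 − (1−0.001938) × (1−0.18) = 0.181589
P(System A 2 inoperative) [AND] = 0.181589 × 0.42 × 0.02 × 0.31 = 0.000473
P(Right circuit 2 down) [OR] = 1 − (1−0.291900) × (1−0.000473) × (1−0.15) × (1−0.29) = 0.572864
P(Aircraft hydraulic pressure lost) [OR] = 1 − (1−0.223097) × (1−0.001210) × (1−0.572864) = 0.668558
Rounded to 4 decimal places: P(Aircraft hydraulic pressure lost) ≈ 0.6686.

0.6686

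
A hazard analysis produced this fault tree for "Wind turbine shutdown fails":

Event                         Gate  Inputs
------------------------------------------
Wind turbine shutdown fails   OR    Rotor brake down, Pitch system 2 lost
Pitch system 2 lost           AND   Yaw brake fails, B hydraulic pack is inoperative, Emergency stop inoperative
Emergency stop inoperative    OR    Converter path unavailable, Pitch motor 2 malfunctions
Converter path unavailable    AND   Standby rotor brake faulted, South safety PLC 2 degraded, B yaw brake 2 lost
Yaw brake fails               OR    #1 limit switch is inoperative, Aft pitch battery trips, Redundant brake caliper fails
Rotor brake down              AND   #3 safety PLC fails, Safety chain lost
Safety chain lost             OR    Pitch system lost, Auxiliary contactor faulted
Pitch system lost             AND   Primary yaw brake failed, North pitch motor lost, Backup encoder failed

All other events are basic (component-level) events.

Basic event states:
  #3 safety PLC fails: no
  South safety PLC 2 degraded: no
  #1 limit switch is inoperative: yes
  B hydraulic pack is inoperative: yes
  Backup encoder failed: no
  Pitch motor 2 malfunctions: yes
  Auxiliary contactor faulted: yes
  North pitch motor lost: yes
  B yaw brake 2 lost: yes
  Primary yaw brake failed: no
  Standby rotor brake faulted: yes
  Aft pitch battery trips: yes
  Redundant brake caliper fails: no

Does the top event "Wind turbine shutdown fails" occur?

Pitch system lost [AND]: Primary yaw brake failed=not, North pitch motor lost=occurs, Backup encoder failed=not → not all inputs occur → does not occur.
Safety chain lost [OR]: Pitch system lost=not, Auxiliary contactor faulted=occurs → at least one input occurs → occurs.
Rotor brake down [AND]: #3 safety PLC fails=not, Safety chain lost=occurs → not all inputs occur → does not occur.
Yaw brake fails [OR]: #1 limit switch is inoperative=occurs, Aft pitch battery trips=occurs, Redundant brake caliper fails=not → at least one input occurs → occurs.
Converter path unavailable [AND]: Standby rotor brake faulted=occurs, South safety PLC 2 degraded=not, B yaw brake 2 lost=occurs → not all inputs occur → does not occur.
Emergency stop inoperative [OR]: Converter path unavailable=not, Pitch motor 2 malfunctions=occurs → at least one input occurs → occurs.
Pitch system 2 lost [AND]: Yaw brake fails=occurs, B hydraulic pack is inoperative=occurs, Emergency stop inoperative=occurs → all inputs occur → occurs.
Wind turbine shutdown fails [OR]: Rotor brake down=not, Pitch system 2 lost=occurs → at least one input occurs → occurs.

Yes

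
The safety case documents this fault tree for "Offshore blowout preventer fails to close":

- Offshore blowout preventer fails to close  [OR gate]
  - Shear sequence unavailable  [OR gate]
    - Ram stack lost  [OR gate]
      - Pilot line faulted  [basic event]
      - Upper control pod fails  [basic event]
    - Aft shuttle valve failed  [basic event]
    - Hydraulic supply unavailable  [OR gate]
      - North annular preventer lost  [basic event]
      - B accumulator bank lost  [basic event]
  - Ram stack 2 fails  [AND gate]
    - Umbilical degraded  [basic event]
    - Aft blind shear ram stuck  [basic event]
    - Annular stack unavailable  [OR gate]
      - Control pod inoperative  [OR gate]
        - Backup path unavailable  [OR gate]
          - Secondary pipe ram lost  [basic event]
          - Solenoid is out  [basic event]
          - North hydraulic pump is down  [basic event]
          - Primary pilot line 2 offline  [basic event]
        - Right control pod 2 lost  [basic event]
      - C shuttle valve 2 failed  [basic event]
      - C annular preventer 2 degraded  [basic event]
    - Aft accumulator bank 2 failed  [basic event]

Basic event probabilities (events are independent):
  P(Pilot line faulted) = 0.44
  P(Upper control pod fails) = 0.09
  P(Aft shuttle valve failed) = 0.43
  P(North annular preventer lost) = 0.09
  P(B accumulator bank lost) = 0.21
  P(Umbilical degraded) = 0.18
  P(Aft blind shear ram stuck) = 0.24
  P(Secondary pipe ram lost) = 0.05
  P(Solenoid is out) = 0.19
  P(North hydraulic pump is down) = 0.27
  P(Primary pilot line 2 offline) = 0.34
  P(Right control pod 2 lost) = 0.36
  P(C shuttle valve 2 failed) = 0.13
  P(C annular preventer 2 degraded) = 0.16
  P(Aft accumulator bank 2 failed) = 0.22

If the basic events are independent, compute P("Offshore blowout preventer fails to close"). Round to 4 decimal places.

P(Ram stack lost) [OR] = 1 − (1−0.44) × (1−0.09) = 0.490400
P(Hydraulic supply unavailable) [OR] = 1 − (1−0.09) × (1−0.21) = 0.281100
P(Shear sequence unavailable) [OR] = 1 − (1−0.490400) × (1−0.43) × (1−0.281100) = 0.791180
P(Backup path unavailable) [OR] = 1 − (1−0.05) × (1−0.19) × (1−0.27) × (1−0.34) = 0.629255
P(Control pod inoperative) [OR] = 1 − (1−0.629255) × (1−0.36) = 0.762723
P(Annular stack unavailable) [OR] = 1 − (1−0.762723) × (1−0.13) × (1−0.16) = 0.826598
P(Ram stack 2 fails) [AND] = 0.18 × 0.24 × 0.826598 × 0.22 = 0.007856
P(Offshore blowout preventer fails to close) [OR] = 1 − (1−0.791180) × (1−0.007856) = 0.792820
Rounded to 4 decimal places: P(Offshore blowout preventer fails to close) ≈ 0.7928.

0.7928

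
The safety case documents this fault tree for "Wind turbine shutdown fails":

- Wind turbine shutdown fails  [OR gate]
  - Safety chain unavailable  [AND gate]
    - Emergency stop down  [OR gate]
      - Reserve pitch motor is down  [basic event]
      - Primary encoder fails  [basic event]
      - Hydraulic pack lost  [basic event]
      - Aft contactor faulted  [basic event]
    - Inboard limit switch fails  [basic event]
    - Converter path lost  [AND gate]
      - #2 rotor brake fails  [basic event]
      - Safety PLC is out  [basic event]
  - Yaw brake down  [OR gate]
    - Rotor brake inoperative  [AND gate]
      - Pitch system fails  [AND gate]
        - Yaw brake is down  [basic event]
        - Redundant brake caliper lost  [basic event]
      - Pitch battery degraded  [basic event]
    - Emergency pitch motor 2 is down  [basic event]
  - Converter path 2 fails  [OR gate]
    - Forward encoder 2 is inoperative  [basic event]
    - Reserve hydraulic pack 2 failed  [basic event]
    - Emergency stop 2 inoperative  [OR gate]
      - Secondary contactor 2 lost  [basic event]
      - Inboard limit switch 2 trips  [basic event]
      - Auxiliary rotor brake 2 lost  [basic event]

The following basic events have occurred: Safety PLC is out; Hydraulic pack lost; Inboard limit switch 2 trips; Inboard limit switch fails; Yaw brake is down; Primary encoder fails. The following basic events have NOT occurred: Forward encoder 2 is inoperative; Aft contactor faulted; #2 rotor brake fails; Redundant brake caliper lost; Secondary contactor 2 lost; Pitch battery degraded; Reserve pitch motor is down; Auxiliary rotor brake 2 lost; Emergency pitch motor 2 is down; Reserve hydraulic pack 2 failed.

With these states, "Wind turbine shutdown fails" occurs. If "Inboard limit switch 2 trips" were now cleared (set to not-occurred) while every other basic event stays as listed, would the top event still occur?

No

Counterfactual: set "Inboard limit switch 2 trips" to not occurred.
Emergency stop down [OR]: Reserve pitch motor is down=not, Primary encoder fails=occurs, Hydraulic pack lost=occurs, Aft contactor faulted=not → at least one input occurs → occurs.
Converter path lost [AND]: #2 rotor brake fails=not, Safety PLC is out=occurs → not all inputs occur → does not occur.
Safety chain unavailable [AND]: Emergency stop down=occurs, Inboard limit switch fails=occurs, Converter path lost=not → not all inputs occur → does not occur.
Pitch system fails [AND]: Yaw brake is down=occurs, Redundant brake caliper lost=not → not all inputs occur → does not occur.
Rotor brake inoperative [AND]: Pitch system fails=not, Pitch battery degraded=not → not all inputs occur → does not occur.
Yaw brake down [OR]: Rotor brake inoperative=not, Emergency pitch motor 2 is down=not → no input occurs → does not occur.
Emergency stop 2 inoperative [OR]: Secondary contactor 2 lost=not, Inboard limit switch 2 trips=not, Auxiliary rotor brake 2 lost=not → no input occurs → does not occur.
Converter path 2 fails [OR]: Forward encoder 2 is inoperative=not, Reserve hydraulic pack 2 failed=not, Emergency stop 2 inoperative=not → no input occurs → does not occur.
Wind turbine shutdown fails [OR]: Safety chain unavailable=not, Yaw brake down=not, Converter path 2 fails=not → no input occurs → does not occur.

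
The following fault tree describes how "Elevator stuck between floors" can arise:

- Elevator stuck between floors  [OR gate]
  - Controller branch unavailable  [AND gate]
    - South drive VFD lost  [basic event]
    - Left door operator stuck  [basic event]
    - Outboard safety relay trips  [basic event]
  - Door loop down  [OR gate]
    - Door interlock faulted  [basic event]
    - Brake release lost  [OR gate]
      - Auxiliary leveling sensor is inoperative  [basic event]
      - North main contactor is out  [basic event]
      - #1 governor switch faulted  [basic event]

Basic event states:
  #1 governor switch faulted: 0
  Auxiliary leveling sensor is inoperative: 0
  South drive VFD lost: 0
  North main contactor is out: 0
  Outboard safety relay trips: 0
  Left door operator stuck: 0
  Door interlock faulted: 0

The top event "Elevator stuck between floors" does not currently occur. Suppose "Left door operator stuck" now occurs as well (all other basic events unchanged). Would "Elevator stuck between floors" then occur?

Counterfactual: set "Left door operator stuck" to occurred.
Controller branch unavailable [AND]: South drive VFD lost=not, Left door operator stuck=occurs, Outboard safety relay trips=not → not all inputs occur → does not occur.
Brake release lost [OR]: Auxiliary leveling sensor is inoperative=not, North main contactor is out=not, #1 governor switch faulted=not → no input occurs → does not occur.
Door loop down [OR]: Door interlock faulted=not, Brake release lost=not → no input occurs → does not occur.
Elevator stuck between floors [OR]: Controller branch unavailable=not, Door loop down=not → no input occurs → does not occur.

No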